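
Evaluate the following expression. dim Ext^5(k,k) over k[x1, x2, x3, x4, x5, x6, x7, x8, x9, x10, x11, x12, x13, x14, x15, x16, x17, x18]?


C(n,i)=C(18,5)=8568


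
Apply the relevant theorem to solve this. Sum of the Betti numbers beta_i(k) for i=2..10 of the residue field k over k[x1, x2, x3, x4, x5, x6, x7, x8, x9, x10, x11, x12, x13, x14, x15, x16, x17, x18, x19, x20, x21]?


Koszul resolution: beta_i(k)=C(n,i), n=21
C(21,2)=210, C(21,3)=1330, C(21,4)=5985, C(21,5)=20349, C(21,6)=54264, C(21,7)=116280, C(21,8)=203490, C(21,9)=293930, C(21,10)=352716
Sum=1048554


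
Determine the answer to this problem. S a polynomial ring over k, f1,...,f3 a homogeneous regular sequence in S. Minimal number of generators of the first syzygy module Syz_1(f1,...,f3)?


Regular sequence => Koszul complex is the minimal free resolution.
Syz_1 minimally generated by Koszul relations f_i*e_j - f_j*e_i (i<j): mu(Syz_1) = beta_2 = C(m,2) = m(m-1)/2
m=3
3*2/2 = 3


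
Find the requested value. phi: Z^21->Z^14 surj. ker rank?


rank(ker) = 21-14 = 7


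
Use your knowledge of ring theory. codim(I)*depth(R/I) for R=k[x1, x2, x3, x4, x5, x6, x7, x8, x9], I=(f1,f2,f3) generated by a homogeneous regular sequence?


codim=3, depth=dim(R/I)=9-3=6
Product=3*6=18


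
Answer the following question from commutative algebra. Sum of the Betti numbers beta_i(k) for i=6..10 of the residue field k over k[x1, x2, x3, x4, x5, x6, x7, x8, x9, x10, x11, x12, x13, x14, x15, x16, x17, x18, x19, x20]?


Koszul resolution: beta_i(k)=C(n,i), n=20
C(20,6)=38760, C(20,7)=77520, C(20,8)=125970, C(20,9)=167960, C(20,10)=184756
Sum=594966


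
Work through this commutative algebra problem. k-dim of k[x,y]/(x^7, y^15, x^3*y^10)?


k[x,y]/I, I = (x^7, y^15, x^3*y^10)
Rect: 7x15=105. Corner: (7-3)x(15-10)=20.
dim = 105-20 = 85


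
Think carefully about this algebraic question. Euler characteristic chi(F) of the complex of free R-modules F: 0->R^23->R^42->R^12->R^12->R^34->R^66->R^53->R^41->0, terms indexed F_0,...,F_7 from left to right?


chi = sum (-1)^i * rank:
(-1)^0*23=23
(-1)^1*42=-42
(-1)^2*12=12
(-1)^3*12=-12
(-1)^4*34=34
(-1)^5*66=-66
(-1)^6*53=53
(-1)^7*41=-41
chi=-39


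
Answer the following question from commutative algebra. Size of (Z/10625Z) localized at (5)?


5-primary part: 10625=5^4*17
Size=5^4=625


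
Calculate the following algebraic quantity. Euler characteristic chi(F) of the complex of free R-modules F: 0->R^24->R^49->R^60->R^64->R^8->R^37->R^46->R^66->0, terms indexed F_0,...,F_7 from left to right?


chi = sum (-1)^i * rank:
(-1)^0*24=24
(-1)^1*49=-49
(-1)^2*60=60
(-1)^3*64=-64
(-1)^4*8=8
(-1)^5*37=-37
(-1)^6*46=46
(-1)^7*66=-66
chi=-78


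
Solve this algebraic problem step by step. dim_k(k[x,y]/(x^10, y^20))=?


Basis: x^i*y^j, i<10, j<20
10*20=200


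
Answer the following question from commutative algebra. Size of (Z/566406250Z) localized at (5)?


5-primary part: 566406250=5^10*58
Size=5^10=9765625


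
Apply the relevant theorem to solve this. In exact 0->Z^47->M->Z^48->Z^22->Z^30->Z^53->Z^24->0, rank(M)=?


Alt sum=0:
(-1)^0*47 + (-1)^1*? + (-1)^2*48 + (-1)^3*22 + (-1)^4*30 + (-1)^5*53 + (-1)^6*24=0
rank(M)=74


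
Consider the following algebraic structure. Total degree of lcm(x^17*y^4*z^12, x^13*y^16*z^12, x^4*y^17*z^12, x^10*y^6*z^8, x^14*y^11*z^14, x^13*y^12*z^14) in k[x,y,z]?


lcm = componentwise max:
x: max(17,13,4,10,14,13)=17
y: max(4,16,17,6,11,12)=17
z: max(12,12,12,8,14,14)=14
Total=17+17+14=48


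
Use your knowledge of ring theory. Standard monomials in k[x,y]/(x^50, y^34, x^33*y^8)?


k[x,y]/I, I = (x^50, y^34, x^33*y^8)
Rect: 50x34=1700. Corner: (50-33)x(34-8)=442.
dim = 1700-442 = 1258


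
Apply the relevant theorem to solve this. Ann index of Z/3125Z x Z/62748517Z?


Exponent = lcm of the cyclic orders; pairwise coprime => product.
5^5*13^7=3125*62748517=196089115625


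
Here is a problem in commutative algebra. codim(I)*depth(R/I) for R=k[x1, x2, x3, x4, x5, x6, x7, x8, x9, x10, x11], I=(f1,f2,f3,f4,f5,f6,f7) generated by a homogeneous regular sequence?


codim=7, depth=dim(R/I)=11-7=4
Product=7*4=28


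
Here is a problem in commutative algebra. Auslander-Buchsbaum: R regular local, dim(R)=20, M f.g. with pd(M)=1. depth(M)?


pd+depth=depth(R)=20
depth=20-1=19


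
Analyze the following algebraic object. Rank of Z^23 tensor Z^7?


rank(M(x)N) = rank(M)*rank(N)
23*7 = 161


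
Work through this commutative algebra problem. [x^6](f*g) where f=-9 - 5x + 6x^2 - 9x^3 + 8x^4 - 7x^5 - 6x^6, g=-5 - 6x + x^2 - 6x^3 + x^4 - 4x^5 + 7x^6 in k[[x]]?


[x^6] = sum a_i*b_j, i+j=6
  -9*7=-63
  -5*-4=20
  6*1=6
  -9*-6=54
  8*1=8
  -7*-6=42
  -6*-5=30
Sum=97


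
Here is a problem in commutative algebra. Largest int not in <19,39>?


gcd(19,39)=1 => F=ab-a-b=19*39-19-39=741-58=683


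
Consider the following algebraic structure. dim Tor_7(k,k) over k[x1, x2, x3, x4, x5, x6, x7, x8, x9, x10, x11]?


Koszul: C(n,i)=C(11,7)=330


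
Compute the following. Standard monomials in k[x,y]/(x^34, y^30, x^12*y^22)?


k[x,y]/I, I = (x^34, y^30, x^12*y^22)
Rect: 34x30=1020. Corner: (34-12)x(30-22)=176.
dim = 1020-176 = 844


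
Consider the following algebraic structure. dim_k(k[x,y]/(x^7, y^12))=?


Basis: x^i*y^j, i<7, j<12
7*12=84


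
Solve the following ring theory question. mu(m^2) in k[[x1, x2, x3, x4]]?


C(n+d-1,d)=C(5,2)=10


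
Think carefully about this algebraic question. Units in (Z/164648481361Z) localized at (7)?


Local ring = Z/5764801Z.
phi(5764801) = 7^7*(7-1) = 4941258


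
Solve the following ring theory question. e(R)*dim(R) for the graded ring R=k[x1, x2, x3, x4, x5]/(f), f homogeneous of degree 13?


e(R)=deg(f)=13, dim(R)=5-1=4
e*dim=13*4=52


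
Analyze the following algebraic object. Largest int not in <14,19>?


gcd(14,19)=1 => F=ab-a-b=14*19-14-19=266-33=233


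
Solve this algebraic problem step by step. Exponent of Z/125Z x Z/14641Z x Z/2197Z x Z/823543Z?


Exponent = lcm of the cyclic orders; pairwise coprime => product.
5^3*11^4*13^3*7^7=125*14641*2197*823543=3311289032426375


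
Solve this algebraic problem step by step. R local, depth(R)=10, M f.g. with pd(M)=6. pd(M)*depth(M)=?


pd+depth=10
depth=10-6=4
pd*depth=6*4=24


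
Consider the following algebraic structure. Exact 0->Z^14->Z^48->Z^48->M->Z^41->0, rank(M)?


Alt sum=0:
(-1)^0*14 + (-1)^1*48 + (-1)^2*48 + (-1)^3*? + (-1)^4*41=0
rank(M)=55


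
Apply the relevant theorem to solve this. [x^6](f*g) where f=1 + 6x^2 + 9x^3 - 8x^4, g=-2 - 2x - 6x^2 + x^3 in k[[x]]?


[x^6] = sum a_i*b_j, i+j=6
  9*1=9
  -8*-6=48
Sum=57


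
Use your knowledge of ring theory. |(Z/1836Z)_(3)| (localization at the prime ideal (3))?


3-primary part: 1836=3^3*68
Size=3^3=27


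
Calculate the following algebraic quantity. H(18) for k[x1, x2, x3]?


C(d+n-1,n-1)=C(20,2)=190


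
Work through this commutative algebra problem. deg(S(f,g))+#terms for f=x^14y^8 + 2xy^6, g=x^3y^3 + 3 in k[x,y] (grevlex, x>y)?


LT(f)=x^14y^8, LT(g)=x^3y^3
lcm(LM)=x^14y^8
S(f,g) (scaled by 1 to clear denominators) = 1*f - x^11y^5*g = -3x^11y^5 + 2xy^6
2 terms, deg 16.
16+2=18


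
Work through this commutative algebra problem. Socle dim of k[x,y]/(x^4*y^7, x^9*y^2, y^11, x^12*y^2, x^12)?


Socle = ann(m) = span of standard monomials u with x*u, y*u in I (staircase corners).
Redundant generators: x^12*y^2
Minimal generators: x^12, x^9*y^2, x^4*y^7, y^11
Corners: x^3y^10, x^8y^6, x^11y
Socle dim=3


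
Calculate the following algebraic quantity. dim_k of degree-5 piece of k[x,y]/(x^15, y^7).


k[x,y], I = (x^15, y^7), d = 5
Need i < 15 and d-i < 7.
Range: 0 <= i <= 5.
H(5) = 6


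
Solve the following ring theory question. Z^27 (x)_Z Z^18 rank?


rank(M(x)N) = rank(M)*rank(N)
27*18 = 486


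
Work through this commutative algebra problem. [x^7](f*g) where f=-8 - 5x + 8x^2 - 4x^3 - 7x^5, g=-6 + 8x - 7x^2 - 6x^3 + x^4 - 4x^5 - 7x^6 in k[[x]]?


[x^7] = sum a_i*b_j, i+j=7
  -5*-7=35
  8*-4=-32
  -4*1=-4
  -7*-7=49
Sum=48


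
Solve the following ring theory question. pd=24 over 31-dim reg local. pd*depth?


pd+depth=31
depth=31-24=7
pd*depth=24*7=168


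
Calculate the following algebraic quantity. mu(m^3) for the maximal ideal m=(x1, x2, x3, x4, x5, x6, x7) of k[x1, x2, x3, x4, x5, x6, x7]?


Graded Nakayama: mu(m^d) = dim_k (m^d/m^(d+1)) = #degree-3 monomials in 7 vars
C(n+d-1,d)=C(9,3)=84


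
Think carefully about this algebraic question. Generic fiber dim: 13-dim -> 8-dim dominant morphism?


dim(fiber)=dim(X)-dim(Y)=13-8=5


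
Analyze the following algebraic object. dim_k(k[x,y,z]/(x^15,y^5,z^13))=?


Basis: x^iy^jz^k, i<15,j<5,k<13
15*5*13=975


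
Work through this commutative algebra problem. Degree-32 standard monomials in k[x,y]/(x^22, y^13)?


k[x,y], I = (x^22, y^13), d = 32
Need i < 22 and d-i < 13.
Range: 20 <= i <= 21.
H(32) = 2


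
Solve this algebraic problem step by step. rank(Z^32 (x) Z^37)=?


rank(M(x)N) = rank(M)*rank(N)
32*37 = 1184


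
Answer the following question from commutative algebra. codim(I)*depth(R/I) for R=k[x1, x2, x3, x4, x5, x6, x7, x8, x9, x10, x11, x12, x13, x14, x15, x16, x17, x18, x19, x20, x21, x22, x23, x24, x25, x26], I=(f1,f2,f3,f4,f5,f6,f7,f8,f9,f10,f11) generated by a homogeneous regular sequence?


codim=11, depth=dim(R/I)=26-11=15
Product=11*15=165


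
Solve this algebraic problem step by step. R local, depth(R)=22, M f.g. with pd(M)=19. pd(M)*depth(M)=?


pd+depth=22
depth=22-19=3
pd*depth=19*3=57


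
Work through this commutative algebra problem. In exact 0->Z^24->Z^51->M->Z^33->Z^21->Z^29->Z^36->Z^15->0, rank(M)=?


Alt sum=0:
(-1)^0*24 + (-1)^1*51 + (-1)^2*? + (-1)^3*33 + (-1)^4*21 + (-1)^5*29 + (-1)^6*36 + (-1)^7*15=0
rank(M)=47


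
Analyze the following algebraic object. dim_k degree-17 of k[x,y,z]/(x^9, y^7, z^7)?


Need i<9, j<7, k<7 with i+j+k=17.
For each i, j ranges over max(0,17-i-6)..min(6,17-i):
  i=0: j in [11,6] -> 0
  i=1: j in [10,6] -> 0
  i=2: j in [9,6] -> 0
  i=3: j in [8,6] -> 0
  i=4: j in [7,6] -> 0
  i=5: j in [6,6] -> 1
  i=6: j in [5,6] -> 2
  i=7: j in [4,6] -> 3
  i=8: j in [3,6] -> 4
H(17) = 0+0+0+0+0+1+2+3+4 = 10


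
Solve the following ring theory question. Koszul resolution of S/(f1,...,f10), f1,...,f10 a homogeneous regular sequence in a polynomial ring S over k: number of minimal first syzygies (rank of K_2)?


Regular sequence => Koszul complex is the minimal free resolution.
Syz_1 minimally generated by Koszul relations f_i*e_j - f_j*e_i (i<j): mu(Syz_1) = beta_2 = C(m,2) = m(m-1)/2
m=10
10*9/2 = 45


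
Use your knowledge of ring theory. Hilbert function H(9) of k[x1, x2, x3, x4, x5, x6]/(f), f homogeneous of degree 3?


C(14,5)-C(11,5)=2002-462=1540


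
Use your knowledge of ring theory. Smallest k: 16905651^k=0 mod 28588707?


16905651^k mod 28588707:
k=1: 16905651
k=2: 17741871
k=3: 2907954
k=4: 777924
k=5: 20420505
k=6: 0
First zero at k = 6


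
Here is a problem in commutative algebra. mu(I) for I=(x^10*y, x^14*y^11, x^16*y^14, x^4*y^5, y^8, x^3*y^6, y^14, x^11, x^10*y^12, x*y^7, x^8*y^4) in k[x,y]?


Remove redundant (divisible by others).
y^14 redundant.
x^10*y^12 redundant.
x^16*y^14 redundant.
x^14*y^11 redundant.
Min: x^11, x^10*y, x^8*y^4, x^4*y^5, x^3*y^6, x*y^7, y^8
Count=7


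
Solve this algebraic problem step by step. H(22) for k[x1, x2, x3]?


C(d+n-1,n-1)=C(24,2)=276


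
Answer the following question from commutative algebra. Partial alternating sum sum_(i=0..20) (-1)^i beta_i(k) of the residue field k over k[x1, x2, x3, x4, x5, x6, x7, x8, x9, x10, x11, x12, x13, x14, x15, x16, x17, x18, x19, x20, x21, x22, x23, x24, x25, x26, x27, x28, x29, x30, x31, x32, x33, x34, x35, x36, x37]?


Koszul resolution: beta_i(k)=C(n,i), n=37
sum_(i=0..p) (-1)^i C(n,i) = (-1)^p C(n-1,p)
(-1)^20*C(36,20) = (-1)^20*7307872110 = 7307872110


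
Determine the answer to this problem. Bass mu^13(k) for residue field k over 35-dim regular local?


C(n,i)=C(35,13)=1476337800


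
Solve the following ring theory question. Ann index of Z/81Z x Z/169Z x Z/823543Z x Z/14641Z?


Exponent = lcm of the cyclic orders; pairwise coprime => product.
3^4*13^2*7^7*11^4=81*169*823543*14641=165055022539407


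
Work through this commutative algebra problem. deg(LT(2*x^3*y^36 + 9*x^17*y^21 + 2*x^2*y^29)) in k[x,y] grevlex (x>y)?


LT: 2*x^3*y^36
deg_x=3, deg_y=36
Total=3+36=39


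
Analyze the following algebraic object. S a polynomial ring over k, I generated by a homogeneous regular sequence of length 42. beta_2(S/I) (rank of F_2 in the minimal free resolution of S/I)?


Regular sequence => Koszul complex is the minimal free resolution.
Syz_1 minimally generated by Koszul relations f_i*e_j - f_j*e_i (i<j): mu(Syz_1) = beta_2 = C(m,2) = m(m-1)/2
m=42
42*41/2 = 861


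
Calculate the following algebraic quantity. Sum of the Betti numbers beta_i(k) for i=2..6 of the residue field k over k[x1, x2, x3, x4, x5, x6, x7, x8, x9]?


Koszul resolution: beta_i(k)=C(n,i), n=9
C(9,2)=36, C(9,3)=84, C(9,4)=126, C(9,5)=126, C(9,6)=84
Sum=456


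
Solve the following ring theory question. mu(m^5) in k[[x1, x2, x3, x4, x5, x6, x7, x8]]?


C(n+d-1,d)=C(12,5)=792


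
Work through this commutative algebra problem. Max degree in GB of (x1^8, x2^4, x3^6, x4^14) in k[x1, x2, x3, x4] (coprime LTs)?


Pure powers, coprime LTs => already GB.
Degrees: 8, 4, 6, 14
Max=14


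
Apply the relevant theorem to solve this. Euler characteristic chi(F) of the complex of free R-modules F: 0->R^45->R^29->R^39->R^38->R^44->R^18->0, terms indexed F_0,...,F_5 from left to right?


chi = sum (-1)^i * rank:
(-1)^0*45=45
(-1)^1*29=-29
(-1)^2*39=39
(-1)^3*38=-38
(-1)^4*44=44
(-1)^5*18=-18
chi=43


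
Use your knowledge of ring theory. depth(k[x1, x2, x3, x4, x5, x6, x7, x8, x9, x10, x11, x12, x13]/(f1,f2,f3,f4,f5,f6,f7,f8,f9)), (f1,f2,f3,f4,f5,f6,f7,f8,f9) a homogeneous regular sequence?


depth(R)=13
depth(R/I)=13-9=4


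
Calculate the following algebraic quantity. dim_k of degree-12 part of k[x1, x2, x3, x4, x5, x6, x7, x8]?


C(d+n-1,n-1)=C(19,7)=50388


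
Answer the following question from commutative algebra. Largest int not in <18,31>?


gcd(18,31)=1 => F=ab-a-b=18*31-18-31=558-49=509


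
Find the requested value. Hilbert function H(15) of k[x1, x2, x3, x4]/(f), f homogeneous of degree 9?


C(18,3)-C(9,3)=816-84=732


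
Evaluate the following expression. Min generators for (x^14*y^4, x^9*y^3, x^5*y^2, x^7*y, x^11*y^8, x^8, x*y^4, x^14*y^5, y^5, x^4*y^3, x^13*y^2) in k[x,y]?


Remove redundant (divisible by others).
x^11*y^8 redundant.
x^14*y^5 redundant.
x^9*y^3 redundant.
x^14*y^4 redundant.
x^13*y^2 redundant.
Min: x^8, x^7*y, x^5*y^2, x^4*y^3, x*y^4, y^5
Count=6


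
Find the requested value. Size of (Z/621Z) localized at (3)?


3-primary part: 621=3^3*23
Size=3^3=27


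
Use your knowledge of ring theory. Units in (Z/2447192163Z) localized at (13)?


Local ring = Z/815730721Z.
phi(815730721) = 13^7*(13-1) = 752982204


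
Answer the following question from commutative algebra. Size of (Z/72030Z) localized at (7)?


7-primary part: 72030=7^4*30
Size=7^4=2401


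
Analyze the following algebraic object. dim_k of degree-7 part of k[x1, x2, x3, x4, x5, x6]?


C(d+n-1,n-1)=C(12,5)=792


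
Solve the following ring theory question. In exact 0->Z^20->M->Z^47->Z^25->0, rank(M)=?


Alt sum=0:
(-1)^0*20 + (-1)^1*? + (-1)^2*47 + (-1)^3*25=0
rank(M)=42


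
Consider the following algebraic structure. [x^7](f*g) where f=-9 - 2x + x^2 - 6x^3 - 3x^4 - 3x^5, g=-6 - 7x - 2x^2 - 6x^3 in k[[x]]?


[x^7] = sum a_i*b_j, i+j=7
  -3*-6=18
  -3*-2=6
Sum=24


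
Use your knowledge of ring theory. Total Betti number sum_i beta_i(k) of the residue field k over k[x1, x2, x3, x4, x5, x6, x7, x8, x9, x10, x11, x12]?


Koszul resolution: beta_i(k)=C(n,i), n=12
sum_i C(12,i) = 2^12 = 4096


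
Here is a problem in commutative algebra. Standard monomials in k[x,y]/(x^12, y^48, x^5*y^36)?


k[x,y]/I, I = (x^12, y^48, x^5*y^36)
Rect: 12x48=576. Corner: (12-5)x(48-36)=84.
dim = 576-84 = 492


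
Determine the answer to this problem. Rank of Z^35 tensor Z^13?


rank(M(x)N) = rank(M)*rank(N)
35*13 = 455


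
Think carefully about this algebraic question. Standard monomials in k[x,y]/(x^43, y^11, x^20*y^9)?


k[x,y]/I, I = (x^43, y^11, x^20*y^9)
Rect: 43x11=473. Corner: (43-20)x(11-9)=46.
dim = 473-46 = 427


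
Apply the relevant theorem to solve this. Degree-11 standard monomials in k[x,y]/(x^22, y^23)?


k[x,y], I = (x^22, y^23), d = 11
Need i < 22 and d-i < 23.
Range: 0 <= i <= 11.
H(11) = 12


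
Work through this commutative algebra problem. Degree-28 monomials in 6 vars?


C(d+n-1,n-1)=C(33,5)=237336


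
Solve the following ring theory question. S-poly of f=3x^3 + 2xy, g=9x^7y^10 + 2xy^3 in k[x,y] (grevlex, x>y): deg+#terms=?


LT(f)=3x^3, LT(g)=9x^7y^10
lcm(LM)=x^7y^10
S(f,g) (scaled by 27 to clear denominators) = 9x^4y^10*f - 3*g = 18x^5y^11 - 6xy^3
2 terms, deg 16.
16+2=18


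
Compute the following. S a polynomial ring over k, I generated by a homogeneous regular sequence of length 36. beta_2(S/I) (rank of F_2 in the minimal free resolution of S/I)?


Regular sequence => Koszul complex is the minimal free resolution.
Syz_1 minimally generated by Koszul relations f_i*e_j - f_j*e_i (i<j): mu(Syz_1) = beta_2 = C(m,2) = m(m-1)/2
m=36
36*35/2 = 630


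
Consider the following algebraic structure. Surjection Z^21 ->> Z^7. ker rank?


rank(ker) = 21-7 = 14


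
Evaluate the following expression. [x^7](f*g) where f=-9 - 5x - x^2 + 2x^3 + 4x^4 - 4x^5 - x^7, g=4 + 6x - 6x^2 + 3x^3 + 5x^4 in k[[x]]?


[x^7] = sum a_i*b_j, i+j=7
  2*5=10
  4*3=12
  -4*-6=24
  -1*4=-4
Sum=42


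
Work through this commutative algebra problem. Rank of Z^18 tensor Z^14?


rank(M(x)N) = rank(M)*rank(N)
18*14 = 252


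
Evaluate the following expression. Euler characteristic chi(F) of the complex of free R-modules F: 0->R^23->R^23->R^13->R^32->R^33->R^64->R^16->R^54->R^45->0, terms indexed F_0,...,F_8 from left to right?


chi = sum (-1)^i * rank:
(-1)^0*23=23
(-1)^1*23=-23
(-1)^2*13=13
(-1)^3*32=-32
(-1)^4*33=33
(-1)^5*64=-64
(-1)^6*16=16
(-1)^7*54=-54
(-1)^8*45=45
chi=-43


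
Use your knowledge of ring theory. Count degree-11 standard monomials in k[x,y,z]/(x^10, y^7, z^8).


Need i<10, j<7, k<8 with i+j+k=11.
For each i, j ranges over max(0,11-i-7)..min(6,11-i):
  i=0: j in [4,6] -> 3
  i=1: j in [3,6] -> 4
  i=2: j in [2,6] -> 5
  i=3: j in [1,6] -> 6
  i=4: j in [0,6] -> 7
  i=5: j in [0,6] -> 7
  i=6: j in [0,5] -> 6
  i=7: j in [0,4] -> 5
  i=8: j in [0,3] -> 4
  i=9: j in [0,2] -> 3
H(11) = 3+4+5+6+7+7+6+5+4+3 = 50


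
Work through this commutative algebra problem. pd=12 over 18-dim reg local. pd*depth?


pd+depth=18
depth=18-12=6
pd*depth=12*6=72


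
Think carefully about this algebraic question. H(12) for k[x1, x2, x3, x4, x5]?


C(d+n-1,n-1)=C(16,4)=1820


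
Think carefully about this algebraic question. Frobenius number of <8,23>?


gcd(8,23)=1 => F=ab-a-b=8*23-8-23=184-31=153


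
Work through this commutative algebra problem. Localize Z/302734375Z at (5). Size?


5-primary part: 302734375=5^10*31
Size=5^10=9765625


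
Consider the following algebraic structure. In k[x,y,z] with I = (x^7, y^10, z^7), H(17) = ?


Need i<7, j<10, k<7 with i+j+k=17.
For each i, j ranges over max(0,17-i-6)..min(9,17-i):
  i=0: j in [11,9] -> 0
  i=1: j in [10,9] -> 0
  i=2: j in [9,9] -> 1
  i=3: j in [8,9] -> 2
  i=4: j in [7,9] -> 3
  i=5: j in [6,9] -> 4
  i=6: j in [5,9] -> 5
H(17) = 0+0+1+2+3+4+5 = 15


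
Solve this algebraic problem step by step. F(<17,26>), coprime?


gcd(17,26)=1 => F=ab-a-b=17*26-17-26=442-43=399


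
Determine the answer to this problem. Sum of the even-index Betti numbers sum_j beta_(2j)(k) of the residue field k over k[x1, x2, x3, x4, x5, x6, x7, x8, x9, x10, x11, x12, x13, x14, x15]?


Koszul resolution: beta_i(k)=C(n,i), n=15
sum_even C(15,i) = 2^(n-1) = 2^14 = 16384


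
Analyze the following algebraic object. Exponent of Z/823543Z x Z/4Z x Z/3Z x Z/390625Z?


Exponent = lcm of the cyclic orders; pairwise coprime => product.
7^7*2^2*3^1*5^8=823543*4*3*390625=3860357812500


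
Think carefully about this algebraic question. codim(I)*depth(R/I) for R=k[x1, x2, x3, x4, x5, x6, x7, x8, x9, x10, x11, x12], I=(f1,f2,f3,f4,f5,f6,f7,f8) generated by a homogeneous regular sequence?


codim=8, depth=dim(R/I)=12-8=4
Product=8*4=32


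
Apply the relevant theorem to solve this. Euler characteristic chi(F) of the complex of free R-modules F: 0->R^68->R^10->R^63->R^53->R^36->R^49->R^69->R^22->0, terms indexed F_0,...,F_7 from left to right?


chi = sum (-1)^i * rank:
(-1)^0*68=68
(-1)^1*10=-10
(-1)^2*63=63
(-1)^3*53=-53
(-1)^4*36=36
(-1)^5*49=-49
(-1)^6*69=69
(-1)^7*22=-22
chi=102


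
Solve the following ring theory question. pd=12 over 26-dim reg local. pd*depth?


pd+depth=26
depth=26-12=14
pd*depth=12*14=168


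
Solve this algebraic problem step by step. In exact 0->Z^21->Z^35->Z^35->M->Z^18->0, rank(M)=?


Alt sum=0:
(-1)^0*21 + (-1)^1*35 + (-1)^2*35 + (-1)^3*? + (-1)^4*18=0
rank(M)=39


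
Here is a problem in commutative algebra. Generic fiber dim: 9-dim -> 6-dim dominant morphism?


dim(fiber)=dim(X)-dim(Y)=9-6=3


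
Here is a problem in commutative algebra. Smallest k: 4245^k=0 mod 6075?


4245^k mod 6075:
k=1: 4245
k=2: 1575
k=3: 3375
k=4: 2025
k=5: 0
First zero at k = 5


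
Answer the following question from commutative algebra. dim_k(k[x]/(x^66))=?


Basis: 1,x,...,x^65
dim=66


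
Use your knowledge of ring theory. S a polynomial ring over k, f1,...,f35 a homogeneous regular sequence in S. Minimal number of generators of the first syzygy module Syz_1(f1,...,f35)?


Regular sequence => Koszul complex is the minimal free resolution.
Syz_1 minimally generated by Koszul relations f_i*e_j - f_j*e_i (i<j): mu(Syz_1) = beta_2 = C(m,2) = m(m-1)/2
m=35
35*34/2 = 595


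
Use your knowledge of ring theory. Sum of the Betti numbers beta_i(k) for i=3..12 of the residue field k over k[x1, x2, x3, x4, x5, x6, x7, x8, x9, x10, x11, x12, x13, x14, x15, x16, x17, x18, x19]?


Koszul resolution: beta_i(k)=C(n,i), n=19
C(19,3)=969, C(19,4)=3876, C(19,5)=11628, C(19,6)=27132, C(19,7)=50388, C(19,8)=75582, C(19,9)=92378, C(19,10)=92378, C(19,11)=75582, C(19,12)=50388
Sum=480301


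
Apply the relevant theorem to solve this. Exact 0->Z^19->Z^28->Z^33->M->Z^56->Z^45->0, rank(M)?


Alt sum=0:
(-1)^0*19 + (-1)^1*28 + (-1)^2*33 + (-1)^3*? + (-1)^4*56 + (-1)^5*45=0
rank(M)=35


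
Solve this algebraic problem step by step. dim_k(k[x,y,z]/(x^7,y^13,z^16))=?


Basis: x^iy^jz^k, i<7,j<13,k<16
7*13*16=1456


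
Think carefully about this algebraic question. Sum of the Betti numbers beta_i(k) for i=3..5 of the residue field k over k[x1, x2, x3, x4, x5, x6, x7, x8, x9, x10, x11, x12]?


Koszul resolution: beta_i(k)=C(n,i), n=12
C(12,3)=220, C(12,4)=495, C(12,5)=792
Sum=1507


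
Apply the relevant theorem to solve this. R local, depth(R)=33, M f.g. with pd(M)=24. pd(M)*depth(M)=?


pd+depth=33
depth=33-24=9
pd*depth=24*9=216


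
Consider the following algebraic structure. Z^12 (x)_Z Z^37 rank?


rank(M(x)N) = rank(M)*rank(N)
12*37 = 444


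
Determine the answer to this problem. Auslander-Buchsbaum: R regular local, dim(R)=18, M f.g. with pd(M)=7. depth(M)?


pd+depth=depth(R)=18
depth=18-7=11


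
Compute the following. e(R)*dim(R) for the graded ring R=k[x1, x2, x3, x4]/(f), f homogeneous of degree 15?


e(R)=deg(f)=15, dim(R)=4-1=3
e*dim=15*3=45


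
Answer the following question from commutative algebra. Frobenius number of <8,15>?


gcd(8,15)=1 => F=ab-a-b=8*15-8-15=120-23=97


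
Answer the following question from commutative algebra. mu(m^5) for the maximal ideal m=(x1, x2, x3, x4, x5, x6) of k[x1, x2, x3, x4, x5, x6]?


Graded Nakayama: mu(m^d) = dim_k (m^d/m^(d+1)) = #degree-5 monomials in 6 vars
C(n+d-1,d)=C(10,5)=252


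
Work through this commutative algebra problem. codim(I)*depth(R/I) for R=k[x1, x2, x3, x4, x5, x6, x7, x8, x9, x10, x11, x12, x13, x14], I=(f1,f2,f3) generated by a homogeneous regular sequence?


codim=3, depth=dim(R/I)=14-3=11
Product=3*11=33


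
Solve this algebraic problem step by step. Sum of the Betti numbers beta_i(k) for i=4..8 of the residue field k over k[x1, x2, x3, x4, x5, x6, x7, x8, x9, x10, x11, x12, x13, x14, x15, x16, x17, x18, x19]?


Koszul resolution: beta_i(k)=C(n,i), n=19
C(19,4)=3876, C(19,5)=11628, C(19,6)=27132, C(19,7)=50388, C(19,8)=75582
Sum=168606


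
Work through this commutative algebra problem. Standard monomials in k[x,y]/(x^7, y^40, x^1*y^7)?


k[x,y]/I, I = (x^7, y^40, x^1*y^7)
Rect: 7x40=280. Corner: (7-1)x(40-7)=198.
dim = 280-198 = 82


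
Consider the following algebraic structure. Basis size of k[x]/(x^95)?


Basis: 1,x,...,x^94
dim=95


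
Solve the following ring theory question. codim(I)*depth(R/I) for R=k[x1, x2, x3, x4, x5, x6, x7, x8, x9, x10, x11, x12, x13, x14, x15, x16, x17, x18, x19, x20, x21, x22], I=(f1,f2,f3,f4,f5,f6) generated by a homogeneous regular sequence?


codim=6, depth=dim(R/I)=22-6=16
Product=6*16=96


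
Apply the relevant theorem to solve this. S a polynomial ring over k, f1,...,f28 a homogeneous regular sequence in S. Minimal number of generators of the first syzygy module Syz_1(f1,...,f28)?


Regular sequence => Koszul complex is the minimal free resolution.
Syz_1 minimally generated by Koszul relations f_i*e_j - f_j*e_i (i<j): mu(Syz_1) = beta_2 = C(m,2) = m(m-1)/2
m=28
28*27/2 = 378


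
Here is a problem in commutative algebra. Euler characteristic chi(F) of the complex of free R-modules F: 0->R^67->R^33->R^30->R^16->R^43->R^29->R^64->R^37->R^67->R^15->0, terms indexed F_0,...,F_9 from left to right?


chi = sum (-1)^i * rank:
(-1)^0*67=67
(-1)^1*33=-33
(-1)^2*30=30
(-1)^3*16=-16
(-1)^4*43=43
(-1)^5*29=-29
(-1)^6*64=64
(-1)^7*37=-37
(-1)^8*67=67
(-1)^9*15=-15
chi=141


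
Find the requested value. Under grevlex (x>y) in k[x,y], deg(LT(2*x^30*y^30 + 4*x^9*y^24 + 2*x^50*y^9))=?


LT: 2*x^30*y^30
deg_x=30, deg_y=30
Total=30+30=60


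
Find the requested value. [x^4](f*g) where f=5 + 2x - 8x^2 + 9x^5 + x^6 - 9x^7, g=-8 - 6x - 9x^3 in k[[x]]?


[x^4] = sum a_i*b_j, i+j=4
  2*-9=-18
Sum=-18


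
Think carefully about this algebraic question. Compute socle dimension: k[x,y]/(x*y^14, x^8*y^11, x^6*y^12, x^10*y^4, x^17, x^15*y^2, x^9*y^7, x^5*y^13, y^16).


Socle = ann(m) = span of standard monomials u with x*u, y*u in I (staircase corners).
Minimal generators: x^17, x^15*y^2, x^10*y^4, x^9*y^7, x^8*y^11, x^6*y^12, x^5*y^13, x*y^14, y^16
Corners: y^15, x^4y^13, x^5y^12, x^7y^11, x^8y^10, x^9y^6, x^14y^3, x^16y
Socle dim=8


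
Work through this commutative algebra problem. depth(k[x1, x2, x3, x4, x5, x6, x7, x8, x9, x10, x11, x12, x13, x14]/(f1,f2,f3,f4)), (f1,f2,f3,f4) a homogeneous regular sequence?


depth(R)=14
depth(R/I)=14-4=10


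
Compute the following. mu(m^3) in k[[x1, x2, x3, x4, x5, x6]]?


C(n+d-1,d)=C(8,3)=56


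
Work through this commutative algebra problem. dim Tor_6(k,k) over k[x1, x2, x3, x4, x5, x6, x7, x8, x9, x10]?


Koszul: C(n,i)=C(10,6)=210


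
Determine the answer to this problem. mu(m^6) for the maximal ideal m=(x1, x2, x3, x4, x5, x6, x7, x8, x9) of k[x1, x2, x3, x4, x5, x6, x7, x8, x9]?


Graded Nakayama: mu(m^d) = dim_k (m^d/m^(d+1)) = #degree-6 monomials in 9 vars
C(n+d-1,d)=C(14,6)=3003


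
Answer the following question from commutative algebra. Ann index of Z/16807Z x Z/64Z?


Exponent = lcm of the cyclic orders; pairwise coprime => product.
7^5*2^6=16807*64=1075648


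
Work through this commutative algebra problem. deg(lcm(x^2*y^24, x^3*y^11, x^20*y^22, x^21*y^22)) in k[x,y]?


lcm = componentwise max:
x: max(2,3,20,21)=21
y: max(24,11,22,22)=24
Total=21+24=45


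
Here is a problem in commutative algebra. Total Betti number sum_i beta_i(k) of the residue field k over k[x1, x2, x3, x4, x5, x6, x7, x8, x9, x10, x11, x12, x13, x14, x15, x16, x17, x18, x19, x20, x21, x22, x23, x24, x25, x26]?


Koszul resolution: beta_i(k)=C(n,i), n=26
sum_i C(26,i) = 2^26 = 67108864


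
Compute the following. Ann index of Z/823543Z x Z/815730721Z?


Exponent = lcm of the cyclic orders; pairwise coprime => product.
7^7*13^8=823543*815730721=671789325164503


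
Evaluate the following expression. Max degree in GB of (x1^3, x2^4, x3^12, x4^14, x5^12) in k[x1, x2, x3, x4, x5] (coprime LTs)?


Pure powers, coprime LTs => already GB.
Degrees: 3, 4, 12, 14, 12
Max=14


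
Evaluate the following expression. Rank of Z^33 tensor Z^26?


rank(M(x)N) = rank(M)*rank(N)
33*26 = 858


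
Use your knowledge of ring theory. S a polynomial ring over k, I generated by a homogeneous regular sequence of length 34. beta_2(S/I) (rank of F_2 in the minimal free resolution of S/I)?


Regular sequence => Koszul complex is the minimal free resolution.
Syz_1 minimally generated by Koszul relations f_i*e_j - f_j*e_i (i<j): mu(Syz_1) = beta_2 = C(m,2) = m(m-1)/2
m=34
34*33/2 = 561


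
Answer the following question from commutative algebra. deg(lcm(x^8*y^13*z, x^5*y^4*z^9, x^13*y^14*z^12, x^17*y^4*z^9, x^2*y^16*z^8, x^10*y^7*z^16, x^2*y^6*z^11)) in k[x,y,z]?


lcm = componentwise max:
x: max(8,5,13,17,2,10,2)=17
y: max(13,4,14,4,16,7,6)=16
z: max(1,9,12,9,8,16,11)=16
Total=17+16+16=49


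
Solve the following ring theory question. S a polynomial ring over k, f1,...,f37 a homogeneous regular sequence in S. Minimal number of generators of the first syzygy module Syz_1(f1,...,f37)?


Regular sequence => Koszul complex is the minimal free resolution.
Syz_1 minimally generated by Koszul relations f_i*e_j - f_j*e_i (i<j): mu(Syz_1) = beta_2 = C(m,2) = m(m-1)/2
m=37
37*36/2 = 666


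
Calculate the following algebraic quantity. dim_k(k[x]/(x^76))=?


Basis: 1,x,...,x^75
dim=76


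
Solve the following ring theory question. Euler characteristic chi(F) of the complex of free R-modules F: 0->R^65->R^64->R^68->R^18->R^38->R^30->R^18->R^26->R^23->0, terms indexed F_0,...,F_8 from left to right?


chi = sum (-1)^i * rank:
(-1)^0*65=65
(-1)^1*64=-64
(-1)^2*68=68
(-1)^3*18=-18
(-1)^4*38=38
(-1)^5*30=-30
(-1)^6*18=18
(-1)^7*26=-26
(-1)^8*23=23
chi=74


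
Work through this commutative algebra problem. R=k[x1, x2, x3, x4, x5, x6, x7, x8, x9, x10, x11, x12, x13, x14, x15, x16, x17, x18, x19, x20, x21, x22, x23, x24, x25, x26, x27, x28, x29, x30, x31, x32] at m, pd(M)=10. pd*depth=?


pd+depth=32
depth=32-10=22
pd*depth=10*22=220


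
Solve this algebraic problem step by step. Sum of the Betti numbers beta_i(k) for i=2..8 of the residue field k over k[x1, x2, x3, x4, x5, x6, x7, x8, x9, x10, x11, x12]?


Koszul resolution: beta_i(k)=C(n,i), n=12
C(12,2)=66, C(12,3)=220, C(12,4)=495, C(12,5)=792, C(12,6)=924, C(12,7)=792, C(12,8)=495
Sum=3784


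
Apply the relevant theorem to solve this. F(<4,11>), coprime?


gcd(4,11)=1 => F=ab-a-b=4*11-4-11=44-15=29


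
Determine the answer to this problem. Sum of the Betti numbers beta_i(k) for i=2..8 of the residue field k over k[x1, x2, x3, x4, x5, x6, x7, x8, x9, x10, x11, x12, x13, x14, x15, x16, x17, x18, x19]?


Koszul resolution: beta_i(k)=C(n,i), n=19
C(19,2)=171, C(19,3)=969, C(19,4)=3876, C(19,5)=11628, C(19,6)=27132, C(19,7)=50388, C(19,8)=75582
Sum=169746


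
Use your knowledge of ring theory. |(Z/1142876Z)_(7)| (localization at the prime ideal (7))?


7-primary part: 1142876=7^5*68
Size=7^5=16807


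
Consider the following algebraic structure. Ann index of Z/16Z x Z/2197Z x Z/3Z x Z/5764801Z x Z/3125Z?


Exponent = lcm of the cyclic orders; pairwise coprime => product.
2^4*13^3*3^1*7^8*5^5=16*2197*3*5764801*3125=1899790169550000


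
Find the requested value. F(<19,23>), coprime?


gcd(19,23)=1 => F=ab-a-b=19*23-19-23=437-42=395


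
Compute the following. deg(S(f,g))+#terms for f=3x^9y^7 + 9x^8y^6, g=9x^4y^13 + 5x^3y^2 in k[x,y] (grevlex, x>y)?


LT(f)=3x^9y^7, LT(g)=9x^4y^13
lcm(LM)=x^9y^13
S(f,g) (scaled by 27 to clear denominators) = 9y^6*f - 3x^5*g = 81x^8y^12 - 15x^8y^2
2 terms, deg 20.
20+2=22


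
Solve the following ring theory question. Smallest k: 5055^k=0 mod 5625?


5055^k mod 5625:
k=1: 5055
k=2: 4275
k=3: 4500
k=4: 0
First zero at k = 4


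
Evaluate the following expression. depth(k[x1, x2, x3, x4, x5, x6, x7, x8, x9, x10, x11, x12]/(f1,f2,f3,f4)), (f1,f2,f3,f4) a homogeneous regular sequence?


depth(R)=12
depth(R/I)=12-4=8


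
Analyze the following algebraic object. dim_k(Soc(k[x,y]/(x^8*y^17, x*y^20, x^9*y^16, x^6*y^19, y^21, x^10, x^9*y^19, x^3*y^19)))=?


Socle = ann(m) = span of standard monomials u with x*u, y*u in I (staircase corners).
Redundant generators: x^9*y^19, x^6*y^19
Minimal generators: x^10, x^9*y^16, x^8*y^17, x^3*y^19, x*y^20, y^21
Corners: y^20, x^2y^19, x^7y^18, x^8y^16, x^9y^15
Socle dim=5


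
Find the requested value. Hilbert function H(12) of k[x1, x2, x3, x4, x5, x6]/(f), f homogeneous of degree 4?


C(17,5)-C(13,5)=6188-1287=4901


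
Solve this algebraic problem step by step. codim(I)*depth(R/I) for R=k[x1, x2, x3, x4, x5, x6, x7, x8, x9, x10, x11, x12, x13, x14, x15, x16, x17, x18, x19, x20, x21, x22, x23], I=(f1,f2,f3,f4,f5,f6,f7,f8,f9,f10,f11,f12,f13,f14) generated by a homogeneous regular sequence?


codim=14, depth=dim(R/I)=23-14=9
Product=14*9=126


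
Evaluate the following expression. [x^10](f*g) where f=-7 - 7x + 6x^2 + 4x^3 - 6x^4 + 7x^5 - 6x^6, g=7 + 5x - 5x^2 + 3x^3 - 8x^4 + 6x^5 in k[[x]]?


[x^10] = sum a_i*b_j, i+j=10
  7*6=42
  -6*-8=48
Sum=90


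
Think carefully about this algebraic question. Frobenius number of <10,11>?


gcd(10,11)=1 => F=ab-a-b=10*11-10-11=110-21=89


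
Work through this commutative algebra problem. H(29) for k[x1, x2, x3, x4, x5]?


C(d+n-1,n-1)=C(33,4)=40920


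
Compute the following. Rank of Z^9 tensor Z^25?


rank(M(x)N) = rank(M)*rank(N)
9*25 = 225


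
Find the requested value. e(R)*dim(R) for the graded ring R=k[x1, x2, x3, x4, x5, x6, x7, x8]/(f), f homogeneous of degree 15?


e(R)=deg(f)=15, dim(R)=8-1=7
e*dim=15*7=105


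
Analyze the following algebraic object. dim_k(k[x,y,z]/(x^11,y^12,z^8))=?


Basis: x^iy^jz^k, i<11,j<12,k<8
11*12*8=1056


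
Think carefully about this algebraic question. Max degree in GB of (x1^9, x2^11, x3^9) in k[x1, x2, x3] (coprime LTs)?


Pure powers, coprime LTs => already GB.
Degrees: 9, 11, 9
Max=11


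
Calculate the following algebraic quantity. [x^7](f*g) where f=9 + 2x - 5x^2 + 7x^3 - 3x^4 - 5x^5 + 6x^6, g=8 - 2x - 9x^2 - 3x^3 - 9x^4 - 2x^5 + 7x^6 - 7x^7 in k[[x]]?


[x^7] = sum a_i*b_j, i+j=7
  9*-7=-63
  2*7=14
  -5*-2=10
  7*-9=-63
  -3*-3=9
  -5*-9=45
  6*-2=-12
Sum=-60


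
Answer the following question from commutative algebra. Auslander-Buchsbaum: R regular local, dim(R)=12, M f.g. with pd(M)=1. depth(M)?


pd+depth=depth(R)=12
depth=12-1=11


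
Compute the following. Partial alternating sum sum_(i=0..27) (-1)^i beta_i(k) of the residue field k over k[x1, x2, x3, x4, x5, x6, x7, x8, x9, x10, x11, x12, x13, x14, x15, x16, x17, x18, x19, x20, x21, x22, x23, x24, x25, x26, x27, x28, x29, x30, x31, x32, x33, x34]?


Koszul resolution: beta_i(k)=C(n,i), n=34
sum_(i=0..p) (-1)^i C(n,i) = (-1)^p C(n-1,p)
(-1)^27*C(33,27) = (-1)^27*1107568 = -1107568


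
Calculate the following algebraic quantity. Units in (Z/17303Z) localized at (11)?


Local ring = Z/1331Z.
phi(1331) = 11^2*(11-1) = 1210


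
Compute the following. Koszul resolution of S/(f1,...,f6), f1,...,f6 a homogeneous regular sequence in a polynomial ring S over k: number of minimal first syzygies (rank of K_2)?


Regular sequence => Koszul complex is the minimal free resolution.
Syz_1 minimally generated by Koszul relations f_i*e_j - f_j*e_i (i<j): mu(Syz_1) = beta_2 = C(m,2) = m(m-1)/2
m=6
6*5/2 = 15


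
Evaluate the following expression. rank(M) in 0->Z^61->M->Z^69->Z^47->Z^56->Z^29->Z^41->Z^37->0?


Alt sum=0:
(-1)^0*61 + (-1)^1*? + (-1)^2*69 + (-1)^3*47 + (-1)^4*56 + (-1)^5*29 + (-1)^6*41 + (-1)^7*37=0
rank(M)=114


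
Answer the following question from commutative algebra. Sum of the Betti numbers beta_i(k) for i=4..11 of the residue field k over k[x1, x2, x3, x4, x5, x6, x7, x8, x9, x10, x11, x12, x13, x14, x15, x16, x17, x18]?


Koszul resolution: beta_i(k)=C(n,i), n=18
C(18,4)=3060, C(18,5)=8568, C(18,6)=18564, C(18,7)=31824, C(18,8)=43758, C(18,9)=48620, C(18,10)=43758, C(18,11)=31824
Sum=229976


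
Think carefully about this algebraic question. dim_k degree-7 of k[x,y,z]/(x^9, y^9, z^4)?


Need i<9, j<9, k<4 with i+j+k=7.
For each i, j ranges over max(0,7-i-3)..min(8,7-i):
  i=0: j in [4,7] -> 4
  i=1: j in [3,6] -> 4
  i=2: j in [2,5] -> 4
  i=3: j in [1,4] -> 4
  i=4: j in [0,3] -> 4
  i=5: j in [0,2] -> 3
  i=6: j in [0,1] -> 2
  i=7: j in [0,0] -> 1
H(7) = 4+4+4+4+4+3+2+1 = 26


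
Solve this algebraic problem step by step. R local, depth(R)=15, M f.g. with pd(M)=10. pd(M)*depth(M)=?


pd+depth=15
depth=15-10=5
pd*depth=10*5=50


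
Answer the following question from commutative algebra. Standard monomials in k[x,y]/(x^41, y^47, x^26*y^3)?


k[x,y]/I, I = (x^41, y^47, x^26*y^3)
Rect: 41x47=1927. Corner: (41-26)x(47-3)=660.
dim = 1927-660 = 1267


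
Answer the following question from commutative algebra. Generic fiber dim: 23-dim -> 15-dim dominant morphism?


dim(fiber)=dim(X)-dim(Y)=23-15=8


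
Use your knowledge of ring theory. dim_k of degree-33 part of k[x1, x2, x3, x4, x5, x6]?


C(d+n-1,n-1)=C(38,5)=501942


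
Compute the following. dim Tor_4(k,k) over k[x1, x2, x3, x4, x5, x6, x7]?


Koszul: C(n,i)=C(7,4)=35


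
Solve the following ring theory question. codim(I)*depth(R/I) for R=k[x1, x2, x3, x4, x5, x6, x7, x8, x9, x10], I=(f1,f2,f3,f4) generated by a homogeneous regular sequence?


codim=4, depth=dim(R/I)=10-4=6
Product=4*6=24


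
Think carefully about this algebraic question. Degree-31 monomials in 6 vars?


C(d+n-1,n-1)=C(36,5)=376992


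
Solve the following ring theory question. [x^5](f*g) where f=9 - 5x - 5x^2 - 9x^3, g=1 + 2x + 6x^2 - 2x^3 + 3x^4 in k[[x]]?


[x^5] = sum a_i*b_j, i+j=5
  -5*3=-15
  -5*-2=10
  -9*6=-54
Sum=-59


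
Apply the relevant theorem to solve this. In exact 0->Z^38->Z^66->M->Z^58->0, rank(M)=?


Alt sum=0:
(-1)^0*38 + (-1)^1*66 + (-1)^2*? + (-1)^3*58=0
rank(M)=86


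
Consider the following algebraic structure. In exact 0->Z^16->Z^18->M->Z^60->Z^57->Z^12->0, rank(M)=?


Alt sum=0:
(-1)^0*16 + (-1)^1*18 + (-1)^2*? + (-1)^3*60 + (-1)^4*57 + (-1)^5*12=0
rank(M)=17


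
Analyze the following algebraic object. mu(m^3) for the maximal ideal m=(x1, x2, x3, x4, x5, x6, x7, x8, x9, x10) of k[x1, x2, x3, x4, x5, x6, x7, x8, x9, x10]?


Graded Nakayama: mu(m^d) = dim_k (m^d/m^(d+1)) = #degree-3 monomials in 10 vars
C(n+d-1,d)=C(12,3)=220


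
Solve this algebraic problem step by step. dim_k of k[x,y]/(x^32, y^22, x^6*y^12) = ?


k[x,y]/I, I = (x^32, y^22, x^6*y^12)
Rect: 32x22=704. Corner: (32-6)x(22-12)=260.
dim = 704-260 = 444


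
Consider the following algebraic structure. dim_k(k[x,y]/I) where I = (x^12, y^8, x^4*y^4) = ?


k[x,y]/I, I = (x^12, y^8, x^4*y^4)
Rect: 12x8=96. Corner: (12-4)x(8-4)=32.
dim = 96-32 = 64


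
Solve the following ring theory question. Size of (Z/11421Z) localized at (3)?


3-primary part: 11421=3^5*47
Size=3^5=243
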